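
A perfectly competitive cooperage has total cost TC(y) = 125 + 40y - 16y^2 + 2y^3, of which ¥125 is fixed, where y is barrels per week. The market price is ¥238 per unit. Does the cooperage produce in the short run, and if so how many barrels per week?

Produce at y = 9

Strip out fixed cost: VC = 40y - 16y^2 + 2y^3. Then AVC = 40 - 16y + 2y^2 and MC = 40 - 32y + 6y^2.
The AVC parabola has its vertex at y = 16/4 = 4, where AVC = 40 - 16·4 + 2·4^2 = ¥8.
P = ¥238 exceeds min AVC = ¥8, so the firm stays open.
Set P = MC: 238 = 40 - 32y + 6y^2 → -198 - 32y + 6y^2 = 0. The roots are y = -11/3 and y = 9; the profit-maximizing output is on the rising part of MC, so y* = 9.
Check: AVC at y = 9 is ¥58 ≤ P, so revenue covers variable cost.
Profit = P·y − TC = 238·9 − 647 = ¥1495.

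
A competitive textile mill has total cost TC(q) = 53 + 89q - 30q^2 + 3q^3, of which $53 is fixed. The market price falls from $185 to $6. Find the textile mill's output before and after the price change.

Output falls from 8 to 0 (the firm shuts down)

AVC = 89 - 30q + 3q^2, minimized at q = 5 where min AVC = $14. MC = 89 - 60q + 9q^2.
At P = $185 ≥ min AVC, set P = MC on the rising branch: q = 8.
At P = $6 < min AVC = $14, price no longer covers variable cost at any output, so the firm shuts down: q = 0.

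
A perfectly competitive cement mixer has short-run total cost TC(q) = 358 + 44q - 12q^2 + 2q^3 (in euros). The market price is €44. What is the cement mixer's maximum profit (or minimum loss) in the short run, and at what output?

Profit = -€294 at q = 4

AVC = 44 - 12q + 2q^2; min AVC = €26 at q = 3. Since P = €44 ≥ min AVC, the firm produces.
With MC = 44 - 24q + 6q^2, P = MC on the upward-sloping part at q* = 4.
TR = 44·4 = 176. TC = 358 + 112 = 470. Profit = 176 − 470 = -€294.
That loss of €294 beats the €358 the firm would lose by shutting down; producing recovers €64 of fixed cost.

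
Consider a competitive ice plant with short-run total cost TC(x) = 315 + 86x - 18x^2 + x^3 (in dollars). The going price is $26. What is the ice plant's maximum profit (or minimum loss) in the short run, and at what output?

Profit = -$115 at x = 10

AVC = 86 - 18x + x^2 has its minimum $5 at x = 9; price $26 clears that bar, so the firm operates.
MC = 86 - 36x + 3x^2. Setting P = MC and taking the root on the rising branch gives x* = 10.
TR = 26·10 = 260. TC = 315 + 60 = 375. Profit = 260 − 375 = -$115.
Shutting down would mean losing the fixed cost of $315, so operating at a loss of $115 is better by $200.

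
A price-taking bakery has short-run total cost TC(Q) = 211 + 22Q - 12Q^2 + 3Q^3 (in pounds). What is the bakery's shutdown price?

The firm shuts down when price falls below the minimum of average variable cost. AVC = VC/Q = 22 - 12Q + 3Q^2.
dAVC/dQ = -12 + 6Q = 0 gives Q = 2. min AVC = 22 - 12·2 + 3·2^2 = 10.
For P < £10 the firm produces nothing.

£10 per unit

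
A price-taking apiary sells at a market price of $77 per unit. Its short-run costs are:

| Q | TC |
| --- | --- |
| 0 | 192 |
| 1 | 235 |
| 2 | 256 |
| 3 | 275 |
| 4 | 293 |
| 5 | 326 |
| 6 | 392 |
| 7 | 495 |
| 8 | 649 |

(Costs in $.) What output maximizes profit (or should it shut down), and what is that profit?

Q = 6; profit = $70

Tabulate TR − TC: Q=0: -192; Q=1: -158; Q=2: -102; Q=3: -44; Q=4: 15; Q=5: 59; Q=6: 70; Q=7: 44; Q=8: -33.
Profit is maximized at Q = 6. AVC there is 200/6 = $33.33 ≤ P, so producing beats shutting down (which would give -$192).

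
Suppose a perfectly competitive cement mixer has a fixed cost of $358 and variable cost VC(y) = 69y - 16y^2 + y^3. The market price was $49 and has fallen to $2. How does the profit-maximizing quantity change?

Output falls from 10 to 0 (the firm shuts down)

MC = 69 - 32y + 3y^2; the shutdown threshold is min AVC = $5 (at y = 8).
At P = $49 ≥ min AVC, set P = MC on the rising branch: y = 10.
At P = $2 < min AVC = $5, price no longer covers variable cost at any output, so the firm shuts down: y = 0.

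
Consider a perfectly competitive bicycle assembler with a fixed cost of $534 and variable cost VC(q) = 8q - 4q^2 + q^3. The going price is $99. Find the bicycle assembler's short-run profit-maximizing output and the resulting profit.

AVC = 8 - 4q + q^2; min AVC = $4 at q = 2. Since P = $99 ≥ min AVC, the firm produces.
With MC = 8 - 8q + 3q^2, P = MC on the upward-sloping part at q* = 7.
TR = 99·7 = 693. TC = 534 + 203 = 737. Profit = 693 − 737 = -$44.
Shutting down would mean losing the fixed cost of $534, so operating at a loss of $44 is better by $490.

Profit = -$44 at q = 7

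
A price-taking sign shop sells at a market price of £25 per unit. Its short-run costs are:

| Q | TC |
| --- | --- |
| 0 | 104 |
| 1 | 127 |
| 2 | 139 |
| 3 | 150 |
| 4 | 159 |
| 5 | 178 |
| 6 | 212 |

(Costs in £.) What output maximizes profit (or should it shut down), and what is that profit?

Compute π = P·Q − TC at each output: Q=0: -104; Q=1: -102; Q=2: -89; Q=3: -75; Q=4: -59; Q=5: -53; Q=6: -62.
Profit is maximized at Q = 5. AVC there is 74/5 = £14.80 ≤ P, so producing beats shutting down (which would give -£104).

Q = 5; profit = -£53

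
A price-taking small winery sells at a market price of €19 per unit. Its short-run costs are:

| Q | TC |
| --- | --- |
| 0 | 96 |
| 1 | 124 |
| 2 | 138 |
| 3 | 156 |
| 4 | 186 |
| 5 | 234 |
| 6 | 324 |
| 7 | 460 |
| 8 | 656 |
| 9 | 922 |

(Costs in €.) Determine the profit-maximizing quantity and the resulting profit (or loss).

Q = 0 (shut down); profit = -€96

Profit at each row (π = 19Q − TC): Q=0: -96; Q=1: -105; Q=2: -100; Q=3: -99; Q=4: -110; Q=5: -139; Q=6: -210; Q=7: -327; Q=8: -504; Q=9: -751.
Profit is highest at Q = 0. Equivalently, the lowest AVC in the table is 60/3 ≈ €20 at Q = 3, and P = €19 falls below it — price never covers variable cost, so the firm shuts down and loses only its fixed cost.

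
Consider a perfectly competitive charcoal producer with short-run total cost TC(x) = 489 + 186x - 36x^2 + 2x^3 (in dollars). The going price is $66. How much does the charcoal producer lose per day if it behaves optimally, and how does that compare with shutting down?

AVC = 186 - 36x + 2x^2; min AVC = $24 at x = 9. Since P = $66 ≥ min AVC, the firm produces.
MC = 186 - 72x + 6x^2. Setting P = MC and taking the root on the rising branch gives x* = 10.
TR = 66·10 = 660. TC = 489 + 260 = 749. Profit = 660 − 749 = -$89.
Shutting down would mean losing the fixed cost of $489, so operating at a loss of $89 is better by $400.

Profit = -$89 at x = 10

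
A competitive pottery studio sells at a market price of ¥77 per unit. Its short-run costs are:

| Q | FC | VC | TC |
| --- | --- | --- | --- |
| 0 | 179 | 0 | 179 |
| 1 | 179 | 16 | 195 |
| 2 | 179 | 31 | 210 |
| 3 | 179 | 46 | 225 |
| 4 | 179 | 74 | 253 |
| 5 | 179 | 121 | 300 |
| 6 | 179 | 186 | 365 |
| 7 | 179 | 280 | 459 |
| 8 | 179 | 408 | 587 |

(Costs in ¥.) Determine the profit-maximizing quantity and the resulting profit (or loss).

Q = 6; profit = ¥97

Tabulate TR − TC: Q=0: -179; Q=1: -118; Q=2: -56; Q=3: 6; Q=4: 55; Q=5: 85; Q=6: 97; Q=7: 80; Q=8: 29.
Profit is maximized at Q = 6. AVC there is 186/6 = ¥31 ≤ P, so producing beats shutting down (which would give -¥179).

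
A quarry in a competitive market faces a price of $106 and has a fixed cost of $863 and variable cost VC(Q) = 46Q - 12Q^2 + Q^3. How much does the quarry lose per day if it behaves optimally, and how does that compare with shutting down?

Profit = -$63 at Q = 10

AVC = 46 - 12Q + Q^2; min AVC = $10 at Q = 6. Since P = $106 ≥ min AVC, the firm produces.
With MC = 46 - 24Q + 3Q^2, P = MC on the upward-sloping part at Q* = 10.
TR = 106·10 = 1060. TC = 863 + 260 = 1123. Profit = 1060 − 1123 = -$63.
That loss of $63 beats the $863 the firm would lose by shutting down; producing recovers $800 of fixed cost.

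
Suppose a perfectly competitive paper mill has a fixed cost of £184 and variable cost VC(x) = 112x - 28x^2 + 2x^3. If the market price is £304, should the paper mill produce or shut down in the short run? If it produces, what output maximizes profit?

Produce at x = 12

Strip out fixed cost: VC = 112x - 28x^2 + 2x^3. Then AVC = 112 - 28x + 2x^2 and MC = 112 - 56x + 6x^2.
AVC hits its minimum where MC = AVC, at x = 7, giving min AVC = 112 - 28·7 + 2·7^2 = £14.
Because £304 ≥ £14, revenue can cover variable cost; the firm operates.
Set P = MC: 304 = 112 - 56x + 6x^2 → -192 - 56x + 6x^2 = 0. The roots are x = -8/3 and x = 12; the profit-maximizing output is on the rising part of MC, so x* = 12.
Check: AVC at x = 12 is £64 ≤ P, so revenue covers variable cost.
Profit = P·x − TC = 304·12 − 952 = £2696.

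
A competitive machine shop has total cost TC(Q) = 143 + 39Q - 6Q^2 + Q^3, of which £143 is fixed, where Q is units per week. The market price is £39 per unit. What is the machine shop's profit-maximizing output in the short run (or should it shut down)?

Strip out fixed cost: VC = 39Q - 6Q^2 + Q^3. Then AVC = 39 - 6Q + Q^2 and MC = 39 - 12Q + 3Q^2.
AVC is minimized where dAVC/dQ = -6 + 2Q = 0, at Q = 3; min AVC = 39 - 6·3 + 3^2 = £30.
P = £39 exceeds min AVC = £30, so the firm stays open.
Solving P = MC: -12Q + 3Q^2 = 0 ⇒ Q = 0 or 4. On the upward-sloping branch, Q* = 4.
Check: AVC at Q = 4 is £31 ≤ P, so revenue covers variable cost.
Profit = P·Q − TC = 39·4 − 267 = -£111, a loss, but smaller than the £143 fixed cost the firm would lose by shutting down.

Produce at Q = 4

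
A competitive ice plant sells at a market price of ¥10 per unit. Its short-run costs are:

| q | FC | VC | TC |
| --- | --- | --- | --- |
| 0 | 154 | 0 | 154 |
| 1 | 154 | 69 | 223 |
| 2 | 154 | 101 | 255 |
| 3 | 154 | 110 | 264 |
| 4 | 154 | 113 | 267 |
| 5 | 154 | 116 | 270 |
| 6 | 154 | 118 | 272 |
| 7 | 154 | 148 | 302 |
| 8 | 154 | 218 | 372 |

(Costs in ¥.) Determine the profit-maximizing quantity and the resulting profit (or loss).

Compute π = P·q − TC at each output: q=0: -154; q=1: -213; q=2: -235; q=3: -234; q=4: -227; q=5: -220; q=6: -212; q=7: -232; q=8: -292.
Profit is highest at q = 0. Equivalently, the lowest AVC in the table is 118/6 ≈ ¥19.67 at q = 6, and P = ¥10 falls below it — price never covers variable cost, so the firm shuts down and loses only its fixed cost.

q = 0 (shut down); profit = -¥154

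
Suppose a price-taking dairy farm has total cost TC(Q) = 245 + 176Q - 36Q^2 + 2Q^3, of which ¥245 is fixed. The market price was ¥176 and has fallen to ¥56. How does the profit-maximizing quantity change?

Output falls from 12 to 10

MC = 176 - 72Q + 6Q^2; the shutdown threshold is min AVC = ¥14 (at Q = 9).
At P = ¥176 ≥ min AVC, set P = MC on the rising branch: Q = 12.
At P = ¥56 ≥ min AVC, set P = MC: Q = 10. The firm stays open but cuts output.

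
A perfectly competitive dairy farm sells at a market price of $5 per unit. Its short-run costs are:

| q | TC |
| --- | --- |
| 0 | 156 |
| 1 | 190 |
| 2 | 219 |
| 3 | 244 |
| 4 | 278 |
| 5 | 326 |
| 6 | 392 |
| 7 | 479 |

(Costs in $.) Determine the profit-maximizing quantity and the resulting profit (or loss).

Tabulate TR − TC: q=0: -156; q=1: -185; q=2: -209; q=3: -229; q=4: -258; q=5: -301; q=6: -362; q=7: -444.
Profit is highest at q = 0. Equivalently, the lowest AVC in the table is 88/3 ≈ $29.33 at q = 3, and P = $5 falls below it — price never covers variable cost, so the firm shuts down and loses only its fixed cost.

q = 0 (shut down); profit = -$156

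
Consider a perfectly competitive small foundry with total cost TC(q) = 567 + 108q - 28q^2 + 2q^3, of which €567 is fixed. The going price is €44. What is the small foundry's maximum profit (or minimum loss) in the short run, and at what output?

Profit = -€311 at q = 8

AVC = 108 - 28q + 2q^2 has its minimum €10 at q = 7; price €44 clears that bar, so the firm operates.
MC = 108 - 56q + 6q^2. Setting P = MC and taking the root on the rising branch gives q* = 8.
TR = 44·8 = 352. TC = 567 + 96 = 663. Profit = 352 − 663 = -€311.
That loss of €311 beats the €567 the firm would lose by shutting down; producing recovers €256 of fixed cost.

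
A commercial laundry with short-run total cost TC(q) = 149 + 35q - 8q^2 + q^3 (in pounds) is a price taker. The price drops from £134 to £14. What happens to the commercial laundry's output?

MC = 35 - 16q + 3q^2; the shutdown threshold is min AVC = £19 (at q = 4).
At P = £134 ≥ min AVC, set P = MC on the rising branch: q = 9.
At P = £14 < min AVC = £19, price no longer covers variable cost at any output, so the firm shuts down: q = 0.

Output falls from 9 to 0 (the firm shuts down)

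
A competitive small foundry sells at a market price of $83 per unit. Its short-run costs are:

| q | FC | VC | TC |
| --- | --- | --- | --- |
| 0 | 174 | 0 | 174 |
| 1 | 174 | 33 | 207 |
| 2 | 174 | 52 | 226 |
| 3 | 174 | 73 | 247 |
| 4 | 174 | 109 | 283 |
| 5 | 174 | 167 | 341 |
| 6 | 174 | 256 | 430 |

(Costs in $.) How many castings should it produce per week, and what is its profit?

q = 5; profit = $74

Compute π = P·q − TC at each output: q=0: -174; q=1: -124; q=2: -60; q=3: 2; q=4: 49; q=5: 74; q=6: 68.
Profit is maximized at q = 5. AVC there is 167/5 = $33.40 ≤ P, so producing beats shutting down (which would give -$174).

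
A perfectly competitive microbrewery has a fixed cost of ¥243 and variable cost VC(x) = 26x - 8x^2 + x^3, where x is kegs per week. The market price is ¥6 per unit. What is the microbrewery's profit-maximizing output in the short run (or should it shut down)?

Variable cost is VC = 26x - 8x^2 + x^3, so AVC = VC/x = 26 - 8x + x^2 and MC = dTC/dx = 26 - 16x + 3x^2.
AVC is minimized where dAVC/dx = -8 + 2x = 0, at x = 4; min AVC = 26 - 8·4 + 4^2 = ¥10.
P = ¥6 lies below min AVC = ¥10; no output level covers variable cost.
Shutting down limits the loss to fixed cost, ¥243.

Shut down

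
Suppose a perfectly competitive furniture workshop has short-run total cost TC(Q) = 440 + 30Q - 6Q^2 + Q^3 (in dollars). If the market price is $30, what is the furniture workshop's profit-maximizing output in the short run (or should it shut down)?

From TC, MC = TC'(Q) = 30 - 12Q + 3Q^2 and AVC = VC/Q = 30 - 6Q + Q^2.
The AVC parabola has its vertex at Q = 6/2 = 3, where AVC = 30 - 6·3 + 3^2 = $21.
Since P = $30 ≥ min AVC = $21, price covers variable cost and the firm should produce.
P = MC gives -12Q + 3Q^2 = 0, with roots 0 and 4. Take the larger (rising MC): Q* = 4.
Check: AVC at Q = 4 is $22 ≤ P, so revenue covers variable cost.
Profit = P·Q − TC = 30·4 − 528 = -$408, a loss, but smaller than the $440 fixed cost the firm would lose by shutting down.

Produce at Q = 4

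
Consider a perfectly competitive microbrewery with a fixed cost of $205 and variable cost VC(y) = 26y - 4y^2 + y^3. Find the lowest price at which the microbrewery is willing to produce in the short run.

The shutdown price is the minimum of AVC. VC = 26y - 4y^2 + y^3, so AVC = 26 - 4y + y^2.
At the minimum of AVC, MC = AVC. MC = 26 - 8y + 3y^2; setting MC = AVC gives 2y^2 - 4y = 0, so y = 2. min AVC = 22.
So the shutdown price is $22.

$22 per unit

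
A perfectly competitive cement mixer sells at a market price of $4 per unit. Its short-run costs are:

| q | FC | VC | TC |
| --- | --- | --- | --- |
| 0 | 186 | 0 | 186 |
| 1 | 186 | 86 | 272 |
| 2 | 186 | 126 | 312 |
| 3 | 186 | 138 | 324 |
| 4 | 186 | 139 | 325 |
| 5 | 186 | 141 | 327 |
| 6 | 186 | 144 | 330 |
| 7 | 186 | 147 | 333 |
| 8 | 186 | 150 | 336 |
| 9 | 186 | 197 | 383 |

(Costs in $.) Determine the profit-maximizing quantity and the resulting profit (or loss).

q = 0 (shut down); profit = -$186

Compute π = P·q − TC at each output: q=0: -186; q=1: -268; q=2: -304; q=3: -312; q=4: -309; q=5: -307; q=6: -306; q=7: -305; q=8: -304; q=9: -347.
Profit is highest at q = 0. Equivalently, the lowest AVC in the table is 150/8 ≈ $18.75 at q = 8, and P = $4 falls below it — price never covers variable cost, so the firm shuts down and loses only its fixed cost.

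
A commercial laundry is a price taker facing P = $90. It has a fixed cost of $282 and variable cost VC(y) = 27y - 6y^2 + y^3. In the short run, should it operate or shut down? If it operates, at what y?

Variable cost is VC = 27y - 6y^2 + y^3, so AVC = VC/y = 27 - 6y + y^2 and MC = dTC/dy = 27 - 12y + 3y^2.
AVC hits its minimum where MC = AVC, at y = 3, giving min AVC = 27 - 6·3 + 3^2 = $18.
Since P = $90 ≥ min AVC = $18, price covers variable cost and the firm should produce.
Set P = MC: 90 = 27 - 12y + 3y^2 → -63 - 12y + 3y^2 = 0. The roots are y = -3 and y = 7; the profit-maximizing output is on the rising part of MC, so y* = 7.
Check: AVC at y = 7 is $34 ≤ P, so revenue covers variable cost.
Profit = P·y − TC = 90·7 − 520 = $110.

Produce at y = 7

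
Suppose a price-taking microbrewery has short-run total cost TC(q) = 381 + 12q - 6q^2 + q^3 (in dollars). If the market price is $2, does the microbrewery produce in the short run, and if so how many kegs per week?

Shut down

Strip out fixed cost: VC = 12q - 6q^2 + q^3. Then AVC = 12 - 6q + q^2 and MC = 12 - 12q + 3q^2.
AVC is minimized where dAVC/dq = -6 + 2q = 0, at q = 3; min AVC = 12 - 6·3 + 3^2 = $3.
Since P = $2 < min AVC = $3, price fails to cover variable cost at any output.
Best response: produce nothing and absorb the $381 fixed cost.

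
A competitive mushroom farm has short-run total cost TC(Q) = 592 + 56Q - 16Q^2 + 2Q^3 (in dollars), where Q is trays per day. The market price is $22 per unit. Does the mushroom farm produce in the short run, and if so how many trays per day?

Shut down

Strip out fixed cost: VC = 56Q - 16Q^2 + 2Q^3. Then AVC = 56 - 16Q + 2Q^2 and MC = 56 - 32Q + 6Q^2.
AVC hits its minimum where MC = AVC, at Q = 4, giving min AVC = 56 - 16·4 + 2·4^2 = $24.
Since P = $22 < min AVC = $24, price fails to cover variable cost at any output.
The firm minimizes its loss by shutting down and losing only its fixed cost of $592.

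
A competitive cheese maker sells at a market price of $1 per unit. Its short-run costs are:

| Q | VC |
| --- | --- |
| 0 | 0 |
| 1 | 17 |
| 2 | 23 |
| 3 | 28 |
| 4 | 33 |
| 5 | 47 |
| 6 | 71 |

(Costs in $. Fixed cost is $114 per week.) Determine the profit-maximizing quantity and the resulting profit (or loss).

Q = 0 (shut down); profit = -$114

Compute π = P·Q − TC at each output: Q=0: -114; Q=1: -130; Q=2: -135; Q=3: -139; Q=4: -143; Q=5: -156; Q=6: -179.
Profit is highest at Q = 0. Equivalently, the lowest AVC in the table is 33/4 ≈ $8.25 at Q = 4, and P = $1 falls below it — price never covers variable cost, so the firm shuts down and loses only its fixed cost.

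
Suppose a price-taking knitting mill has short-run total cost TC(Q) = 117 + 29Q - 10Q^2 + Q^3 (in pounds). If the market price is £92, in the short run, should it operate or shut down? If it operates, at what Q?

From TC, MC = TC'(Q) = 29 - 20Q + 3Q^2 and AVC = VC/Q = 29 - 10Q + Q^2.
The AVC parabola has its vertex at Q = 10/2 = 5, where AVC = 29 - 10·5 + 5^2 = £4.
Because £92 ≥ £4, revenue can cover variable cost; the firm operates.
P = MC gives -63 - 20Q + 3Q^2 = 0, with roots -7/3 and 9. Take the larger (rising MC): Q* = 9.
Check: AVC at Q = 9 is £20 ≤ P, so revenue covers variable cost.
Profit = P·Q − TC = 92·9 − 297 = £531.

Produce at Q = 9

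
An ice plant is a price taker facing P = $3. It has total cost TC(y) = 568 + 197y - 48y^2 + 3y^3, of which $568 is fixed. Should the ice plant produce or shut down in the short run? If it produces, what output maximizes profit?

From TC, MC = TC'(y) = 197 - 96y + 9y^2 and AVC = VC/y = 197 - 48y + 3y^2.
AVC is minimized where dAVC/dy = -48 + 6y = 0, at y = 8; min AVC = 197 - 48·8 + 3·8^2 = $5.
P = $3 lies below min AVC = $5; no output level covers variable cost.
Shutting down limits the loss to fixed cost, $568.

Shut down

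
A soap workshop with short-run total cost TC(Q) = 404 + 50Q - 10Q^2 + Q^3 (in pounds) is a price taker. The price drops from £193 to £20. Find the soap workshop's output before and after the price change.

Output falls from 11 to 0 (the firm shuts down)

AVC = 50 - 10Q + Q^2, minimized at Q = 5 where min AVC = £25. MC = 50 - 20Q + 3Q^2.
With P = £193 above the shutdown price, P = MC gives Q = 11.
At P = £20 < min AVC = £25, price no longer covers variable cost at any output, so the firm shuts down: Q = 0.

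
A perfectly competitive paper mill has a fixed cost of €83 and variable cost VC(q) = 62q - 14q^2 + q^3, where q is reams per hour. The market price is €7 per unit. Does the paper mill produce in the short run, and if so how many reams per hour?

From TC, MC = TC'(q) = 62 - 28q + 3q^2 and AVC = VC/q = 62 - 14q + q^2.
AVC hits its minimum where MC = AVC, at q = 7, giving min AVC = 62 - 14·7 + 7^2 = €13.
With P < min AVC (€7 < €13), every unit sold adds to the loss.
Best response: produce nothing and absorb the €83 fixed cost.

Shut down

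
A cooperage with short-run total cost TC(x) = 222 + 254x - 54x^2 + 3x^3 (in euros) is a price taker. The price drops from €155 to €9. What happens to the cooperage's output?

AVC = 254 - 54x + 3x^2, minimized at x = 9 where min AVC = €11. MC = 254 - 108x + 9x^2.
At P = €155 ≥ min AVC, set P = MC on the rising branch: x = 11.
At P = €9 < min AVC = €11, price no longer covers variable cost at any output, so the firm shuts down: x = 0.

Output falls from 11 to 0 (the firm shuts down)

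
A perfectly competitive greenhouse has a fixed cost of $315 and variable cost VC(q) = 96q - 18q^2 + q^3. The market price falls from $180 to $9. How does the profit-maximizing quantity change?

AVC = 96 - 18q + q^2, minimized at q = 9 where min AVC = $15. MC = 96 - 36q + 3q^2.
At P = $180 ≥ min AVC, set P = MC on the rising branch: q = 14.
At P = $9 < min AVC = $15, price no longer covers variable cost at any output, so the firm shuts down: q = 0.

Output falls from 14 to 0 (the firm shuts down)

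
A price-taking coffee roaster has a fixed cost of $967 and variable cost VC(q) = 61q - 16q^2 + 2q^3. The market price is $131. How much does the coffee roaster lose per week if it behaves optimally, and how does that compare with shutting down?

AVC = 61 - 16q + 2q^2; min AVC = $29 at q = 4. Since P = $131 ≥ min AVC, the firm produces.
With MC = 61 - 32q + 6q^2, P = MC on the upward-sloping part at q* = 7.
TR = 131·7 = 917. TC = 967 + 329 = 1296. Profit = 917 − 1296 = -$379.
That loss of $379 beats the $967 the firm would lose by shutting down; producing recovers $588 of fixed cost.

Profit = -$379 at q = 7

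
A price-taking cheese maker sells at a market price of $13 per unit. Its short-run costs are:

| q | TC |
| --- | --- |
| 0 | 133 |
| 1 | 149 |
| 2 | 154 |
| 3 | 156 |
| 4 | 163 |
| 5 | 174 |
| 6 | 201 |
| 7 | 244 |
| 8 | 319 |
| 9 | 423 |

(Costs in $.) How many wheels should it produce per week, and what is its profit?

Profit at each row (π = 13q − TC): q=0: -133; q=1: -136; q=2: -128; q=3: -117; q=4: -111; q=5: -109; q=6: -123; q=7: -153; q=8: -215; q=9: -306.
Profit is maximized at q = 5. AVC there is 41/5 = $8.20 ≤ P, so producing beats shutting down (which would give -$133).

q = 5; profit = -$109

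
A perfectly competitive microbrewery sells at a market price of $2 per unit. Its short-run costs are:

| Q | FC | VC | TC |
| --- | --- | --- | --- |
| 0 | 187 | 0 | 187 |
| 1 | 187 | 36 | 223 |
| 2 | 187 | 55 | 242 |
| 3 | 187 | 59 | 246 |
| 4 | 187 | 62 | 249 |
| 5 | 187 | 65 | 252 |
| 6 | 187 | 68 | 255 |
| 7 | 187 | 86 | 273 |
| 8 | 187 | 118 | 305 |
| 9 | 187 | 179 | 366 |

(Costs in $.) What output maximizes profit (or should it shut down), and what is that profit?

Compute π = P·Q − TC at each output: Q=0: -187; Q=1: -221; Q=2: -238; Q=3: -240; Q=4: -241; Q=5: -242; Q=6: -243; Q=7: -259; Q=8: -289; Q=9: -348.
Profit is highest at Q = 0. Equivalently, the lowest AVC in the table is 68/6 ≈ $11.33 at Q = 6, and P = $2 falls below it — price never covers variable cost, so the firm shuts down and loses only its fixed cost.

Q = 0 (shut down); profit = -$187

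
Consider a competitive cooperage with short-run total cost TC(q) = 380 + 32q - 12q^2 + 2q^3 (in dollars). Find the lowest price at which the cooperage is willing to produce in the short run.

The shutdown price is the minimum of AVC. VC = 32q - 12q^2 + 2q^3, so AVC = 32 - 12q + 2q^2.
At the minimum of AVC, MC = AVC. MC = 32 - 24q + 6q^2; setting MC = AVC gives 4q^2 - 12q = 0, so q = 3. min AVC = 14.
So the shutdown price is $14.

$14 per unit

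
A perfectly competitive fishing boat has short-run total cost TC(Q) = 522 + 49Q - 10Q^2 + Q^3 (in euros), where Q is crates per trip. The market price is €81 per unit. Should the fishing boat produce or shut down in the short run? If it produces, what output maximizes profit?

Strip out fixed cost: VC = 49Q - 10Q^2 + Q^3. Then AVC = 49 - 10Q + Q^2 and MC = 49 - 20Q + 3Q^2.
AVC is minimized where dAVC/dQ = -10 + 2Q = 0, at Q = 5; min AVC = 49 - 10·5 + 5^2 = €24.
Since P = €81 ≥ min AVC = €24, price covers variable cost and the firm should produce.
Set P = MC: 81 = 49 - 20Q + 3Q^2 → -32 - 20Q + 3Q^2 = 0. The roots are Q = -4/3 and Q = 8; the profit-maximizing output is on the rising part of MC, so Q* = 8.
Check: AVC at Q = 8 is €33 ≤ P, so revenue covers variable cost.
Profit = P·Q − TC = 81·8 − 786 = -€138, a loss, but smaller than the €522 fixed cost the firm would lose by shutting down.

Produce at Q = 8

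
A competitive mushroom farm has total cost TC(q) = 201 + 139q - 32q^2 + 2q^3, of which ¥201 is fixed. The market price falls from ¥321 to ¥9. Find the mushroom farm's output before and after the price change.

MC = 139 - 64q + 6q^2; the shutdown threshold is min AVC = ¥11 (at q = 8).
With P = ¥321 above the shutdown price, P = MC gives q = 13.
At P = ¥9 < min AVC = ¥11, price no longer covers variable cost at any output, so the firm shuts down: q = 0.

Output falls from 13 to 0 (the firm shuts down)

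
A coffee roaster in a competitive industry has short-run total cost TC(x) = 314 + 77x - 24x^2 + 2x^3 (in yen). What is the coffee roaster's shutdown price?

The firm shuts down when price falls below the minimum of average variable cost. AVC = VC/x = 77 - 24x + 2x^2.
dAVC/dx = -24 + 4x = 0 gives x = 6. min AVC = 77 - 24·6 + 2·6^2 = 5.
For P < ¥5 the firm produces nothing.

¥5 per unit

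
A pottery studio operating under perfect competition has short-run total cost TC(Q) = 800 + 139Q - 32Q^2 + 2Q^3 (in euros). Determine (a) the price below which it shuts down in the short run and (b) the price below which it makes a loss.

Shutdown price = €11; break-even price = €99

Shutdown price = min AVC. AVC = 139 - 32Q + 2Q^2, with vertex at Q = 8 and minimum €11.
ATC = 800/Q + 139 - 32Q + 2Q^2. Setting dATC/dQ = −800/Q^2 − 32 + 4Q = 0 gives Q = 10 (since 4·10^3 − 32·10^2 = 800).
min ATC = 800/10 + 139 − 32·10 + 2·10^2 = €99. That is the break-even price.
Between these two prices the firm operates at a loss; above €99 it earns a profit.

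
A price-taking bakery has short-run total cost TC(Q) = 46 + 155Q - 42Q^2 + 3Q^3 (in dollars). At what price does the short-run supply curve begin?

The shutdown price is the minimum of AVC. VC = 155Q - 42Q^2 + 3Q^3, so AVC = 155 - 42Q + 3Q^2.
dAVC/dQ = -42 + 6Q = 0 gives Q = 7. min AVC = 155 - 42·7 + 3·7^2 = 8.
So the shutdown price is $8.

$8 per unit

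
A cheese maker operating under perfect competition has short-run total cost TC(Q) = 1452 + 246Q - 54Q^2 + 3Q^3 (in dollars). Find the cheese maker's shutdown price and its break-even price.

Shutdown price = $3; break-even price = $147

Shutdown price = min AVC. AVC = 246 - 54Q + 3Q^2, with vertex at Q = 9 and minimum $3.
ATC = 1452/Q + 246 - 54Q + 3Q^2. Setting dATC/dQ = −1452/Q^2 − 54 + 6Q = 0 gives Q = 11 (since 6·11^3 − 54·11^2 = 1452).
min ATC = 1452/11 + 246 − 54·11 + 3·11^2 = $147. That is the break-even price.
For $3 ≤ P < $147 the firm produces at a loss; below $3 it shuts down.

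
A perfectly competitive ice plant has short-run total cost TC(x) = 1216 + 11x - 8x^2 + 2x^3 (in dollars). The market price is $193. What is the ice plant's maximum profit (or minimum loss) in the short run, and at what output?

AVC = 11 - 8x + 2x^2 has its minimum $3 at x = 2; price $193 clears that bar, so the firm operates.
With MC = 11 - 16x + 6x^2, P = MC on the upward-sloping part at x* = 7.
TR = 193·7 = 1351. TC = 1216 + 371 = 1587. Profit = 1351 − 1587 = -$236.
By producing, the firm covers all variable cost plus $980 of fixed cost; shutting down would lose the full $1216.

Profit = -$236 at x = 7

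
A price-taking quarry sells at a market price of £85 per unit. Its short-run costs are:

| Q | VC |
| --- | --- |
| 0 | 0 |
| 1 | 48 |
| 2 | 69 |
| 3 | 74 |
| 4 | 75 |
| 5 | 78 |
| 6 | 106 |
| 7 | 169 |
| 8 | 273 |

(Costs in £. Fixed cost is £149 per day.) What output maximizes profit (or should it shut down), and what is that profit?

Q = 7; profit = £277

Tabulate TR − TC: Q=0: -149; Q=1: -112; Q=2: -48; Q=3: 32; Q=4: 116; Q=5: 198; Q=6: 255; Q=7: 277; Q=8: 258.
Profit is maximized at Q = 7. AVC there is 169/7 = £24.14 ≤ P, so producing beats shutting down (which would give -£149).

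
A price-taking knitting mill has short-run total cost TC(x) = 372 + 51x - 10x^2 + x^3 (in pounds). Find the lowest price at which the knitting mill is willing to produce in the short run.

Short-run supply begins at min AVC. From VC = 51x - 10x^2 + x^3, AVC = 51 - 10x + x^2.
dAVC/dx = -10 + 2x = 0 gives x = 5. min AVC = 51 - 10·5 + 5^2 = 26.
The firm shuts down for any P below £26.

£26 per unit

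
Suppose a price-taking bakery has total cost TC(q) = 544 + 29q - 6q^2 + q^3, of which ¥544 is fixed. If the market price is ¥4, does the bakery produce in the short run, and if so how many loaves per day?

Shut down

Variable cost is VC = 29q - 6q^2 + q^3, so AVC = VC/q = 29 - 6q + q^2 and MC = dTC/dq = 29 - 12q + 3q^2.
AVC is minimized where dAVC/dq = -6 + 2q = 0, at q = 3; min AVC = 29 - 6·3 + 3^2 = ¥20.
With P < min AVC (¥4 < ¥20), every unit sold adds to the loss.
Best response: produce nothing and absorb the ¥544 fixed cost.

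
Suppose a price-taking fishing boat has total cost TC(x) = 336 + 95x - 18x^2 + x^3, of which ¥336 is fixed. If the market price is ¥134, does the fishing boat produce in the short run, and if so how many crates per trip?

From TC, MC = TC'(x) = 95 - 36x + 3x^2 and AVC = VC/x = 95 - 18x + x^2.
The AVC parabola has its vertex at x = 18/2 = 9, where AVC = 95 - 18·9 + 9^2 = ¥14.
Because ¥134 ≥ ¥14, revenue can cover variable cost; the firm operates.
Set P = MC: 134 = 95 - 36x + 3x^2 → -39 - 36x + 3x^2 = 0. The roots are x = -1 and x = 13; the profit-maximizing output is on the rising part of MC, so x* = 13.
Check: AVC at x = 13 is ¥30 ≤ P, so revenue covers variable cost.
Profit = P·x − TC = 134·13 − 726 = ¥1016.

Produce at x = 13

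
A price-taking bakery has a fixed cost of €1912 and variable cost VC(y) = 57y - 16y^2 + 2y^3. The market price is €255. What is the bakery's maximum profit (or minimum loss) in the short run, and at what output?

AVC = 57 - 16y + 2y^2 has its minimum €25 at y = 4; price €255 clears that bar, so the firm operates.
MC = 57 - 32y + 6y^2. Setting P = MC and taking the root on the rising branch gives y* = 9.
TR = 255·9 = 2295. TC = 1912 + 675 = 2587. Profit = 2295 − 2587 = -€292.
Shutting down would mean losing the fixed cost of €1912, so operating at a loss of €292 is better by €1620.

Profit = -€292 at y = 9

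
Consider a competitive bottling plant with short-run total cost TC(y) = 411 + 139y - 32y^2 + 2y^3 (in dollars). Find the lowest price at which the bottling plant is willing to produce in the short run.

The firm shuts down when price falls below the minimum of average variable cost. AVC = VC/y = 139 - 32y + 2y^2.
At the minimum of AVC, MC = AVC. MC = 139 - 64y + 6y^2; setting MC = AVC gives 4y^2 - 32y = 0, so y = 8. min AVC = 11.
For P < $11 the firm produces nothing.

$11 per unit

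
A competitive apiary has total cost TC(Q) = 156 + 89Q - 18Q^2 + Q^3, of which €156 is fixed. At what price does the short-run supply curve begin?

€8 per unit

The shutdown price is the minimum of AVC. VC = 89Q - 18Q^2 + Q^3, so AVC = 89 - 18Q + Q^2.
dAVC/dQ = -18 + 2Q = 0 gives Q = 9. min AVC = 89 - 18·9 + 9^2 = 8.
For P < €8 the firm produces nothing.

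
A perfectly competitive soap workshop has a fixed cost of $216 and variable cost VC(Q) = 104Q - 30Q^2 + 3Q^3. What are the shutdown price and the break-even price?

Shutdown price = $29; break-even price = $68

AVC = 104 - 30Q + 3Q^2; minimized at Q = 5, giving min AVC = $29. That is the shutdown price.
ATC = 216/Q + 104 - 30Q + 3Q^2. Setting dATC/dQ = −216/Q^2 − 30 + 6Q = 0 gives Q = 6 (since 6·6^3 − 30·6^2 = 216).
min ATC = 216/6 + 104 − 30·6 + 3·6^2 = $68. That is the break-even price.
For $29 ≤ P < $68 the firm produces at a loss; below $29 it shuts down.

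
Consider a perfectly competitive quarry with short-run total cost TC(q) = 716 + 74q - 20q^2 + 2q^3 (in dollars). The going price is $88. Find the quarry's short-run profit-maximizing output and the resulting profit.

Profit = -$324 at q = 7

AVC = 74 - 20q + 2q^2; min AVC = $24 at q = 5. Since P = $88 ≥ min AVC, the firm produces.
MC = 74 - 40q + 6q^2. Setting P = MC and taking the root on the rising branch gives q* = 7.
TR = 88·7 = 616. TC = 716 + 224 = 940. Profit = 616 − 940 = -$324.
Shutting down would mean losing the fixed cost of $716, so operating at a loss of $324 is better by $392.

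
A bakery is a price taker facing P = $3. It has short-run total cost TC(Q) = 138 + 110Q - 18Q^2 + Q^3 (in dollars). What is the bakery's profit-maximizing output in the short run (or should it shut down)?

Shut down

From TC, MC = TC'(Q) = 110 - 36Q + 3Q^2 and AVC = VC/Q = 110 - 18Q + Q^2.
AVC hits its minimum where MC = AVC, at Q = 9, giving min AVC = 110 - 18·9 + 9^2 = $29.
Since P = $3 < min AVC = $29, price fails to cover variable cost at any output.
Shutting down limits the loss to fixed cost, $138.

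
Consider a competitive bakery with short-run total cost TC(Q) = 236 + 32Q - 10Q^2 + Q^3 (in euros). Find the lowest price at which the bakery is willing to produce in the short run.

€7 per unit

Short-run supply begins at min AVC. From VC = 32Q - 10Q^2 + Q^3, AVC = 32 - 10Q + Q^2.
dAVC/dQ = -10 + 2Q = 0 gives Q = 5. min AVC = 32 - 10·5 + 5^2 = 7.
The firm shuts down for any P below €7.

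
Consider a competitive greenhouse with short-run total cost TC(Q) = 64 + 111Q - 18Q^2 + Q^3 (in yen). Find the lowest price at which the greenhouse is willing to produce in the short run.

The shutdown price is the minimum of AVC. VC = 111Q - 18Q^2 + Q^3, so AVC = 111 - 18Q + Q^2.
At the minimum of AVC, MC = AVC. MC = 111 - 36Q + 3Q^2; setting MC = AVC gives 2Q^2 - 18Q = 0, so Q = 9. min AVC = 30.
So the shutdown price is ¥30.

¥30 per unit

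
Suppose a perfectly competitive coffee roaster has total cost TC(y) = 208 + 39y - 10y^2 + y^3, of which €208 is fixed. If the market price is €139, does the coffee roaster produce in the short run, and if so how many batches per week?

Produce at y = 10

From TC, MC = TC'(y) = 39 - 20y + 3y^2 and AVC = VC/y = 39 - 10y + y^2.
The AVC parabola has its vertex at y = 10/2 = 5, where AVC = 39 - 10·5 + 5^2 = €14.
Because €139 ≥ €14, revenue can cover variable cost; the firm operates.
P = MC gives -100 - 20y + 3y^2 = 0, with roots -10/3 and 10. Take the larger (rising MC): y* = 10.
Check: AVC at y = 10 is €39 ≤ P, so revenue covers variable cost.
Profit = P·y − TC = 139·10 − 598 = €792.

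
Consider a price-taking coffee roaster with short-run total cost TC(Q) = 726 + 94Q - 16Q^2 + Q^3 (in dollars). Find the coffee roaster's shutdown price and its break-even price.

Shutdown price = $30; break-even price = $105

AVC = 94 - 16Q + Q^2; minimized at Q = 8, giving min AVC = $30. That is the shutdown price.
ATC = 726/Q + 94 - 16Q + Q^2. Setting dATC/dQ = −726/Q^2 − 16 + 2Q = 0 gives Q = 11 (since 2·11^3 − 16·11^2 = 726).
min ATC = 726/11 + 94 − 16·11 + 11^2 = $105. That is the break-even price.
For $30 ≤ P < $105 the firm produces at a loss; below $30 it shuts down.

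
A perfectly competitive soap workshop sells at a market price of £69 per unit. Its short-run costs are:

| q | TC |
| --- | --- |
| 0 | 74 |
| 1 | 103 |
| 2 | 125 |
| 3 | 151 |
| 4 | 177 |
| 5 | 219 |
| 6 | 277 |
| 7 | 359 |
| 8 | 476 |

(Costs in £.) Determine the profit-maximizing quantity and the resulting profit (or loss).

q = 6; profit = £137

Compute π = P·q − TC at each output: q=0: -74; q=1: -34; q=2: 13; q=3: 56; q=4: 99; q=5: 126; q=6: 137; q=7: 124; q=8: 76.
Profit is maximized at q = 6. AVC there is 203/6 = £33.83 ≤ P, so producing beats shutting down (which would give -£74).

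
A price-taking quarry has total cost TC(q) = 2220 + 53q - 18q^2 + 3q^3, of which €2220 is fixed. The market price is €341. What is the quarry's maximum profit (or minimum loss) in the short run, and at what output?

AVC = 53 - 18q + 3q^2 has its minimum €26 at q = 3; price €341 clears that bar, so the firm operates.
MC = 53 - 36q + 9q^2. Setting P = MC and taking the root on the rising branch gives q* = 8.
TR = 341·8 = 2728. TC = 2220 + 808 = 3028. Profit = 2728 − 3028 = -€300.
That loss of €300 beats the €2220 the firm would lose by shutting down; producing recovers €1920 of fixed cost.

Profit = -€300 at q = 8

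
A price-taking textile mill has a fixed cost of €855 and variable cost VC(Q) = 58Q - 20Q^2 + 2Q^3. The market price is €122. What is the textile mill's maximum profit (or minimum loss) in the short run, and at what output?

Profit = -€87 at Q = 8

AVC = 58 - 20Q + 2Q^2; min AVC = €8 at Q = 5. Since P = €122 ≥ min AVC, the firm produces.
MC = 58 - 40Q + 6Q^2. Setting P = MC and taking the root on the rising branch gives Q* = 8.
TR = 122·8 = 976. TC = 855 + 208 = 1063. Profit = 976 − 1063 = -€87.
That loss of €87 beats the €855 the firm would lose by shutting down; producing recovers €768 of fixed cost.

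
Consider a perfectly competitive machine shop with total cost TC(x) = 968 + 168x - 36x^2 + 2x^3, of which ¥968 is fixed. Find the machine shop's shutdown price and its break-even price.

Shutdown price = ¥6; break-even price = ¥102

Shutdown price = min AVC. AVC = 168 - 36x + 2x^2, with vertex at x = 9 and minimum ¥6.
ATC = 968/x + 168 - 36x + 2x^2. Setting dATC/dx = −968/x^2 − 36 + 4x = 0 gives x = 11 (since 4·11^3 − 36·11^2 = 968).
min ATC = 968/11 + 168 − 36·11 + 2·11^2 = ¥102. That is the break-even price.
Between these two prices the firm operates at a loss; above ¥102 it earns a profit.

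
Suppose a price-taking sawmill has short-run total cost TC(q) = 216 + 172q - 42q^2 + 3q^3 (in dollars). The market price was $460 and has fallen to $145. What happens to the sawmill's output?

AVC = 172 - 42q + 3q^2, minimized at q = 7 where min AVC = $25. MC = 172 - 84q + 9q^2.
With P = $460 above the shutdown price, P = MC gives q = 12.
At P = $145 ≥ min AVC, set P = MC: q = 9. The firm stays open but cuts output.

Output falls from 12 to 9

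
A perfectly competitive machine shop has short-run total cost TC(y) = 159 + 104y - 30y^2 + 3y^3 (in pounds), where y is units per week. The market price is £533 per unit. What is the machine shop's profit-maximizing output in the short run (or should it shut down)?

Produce at y = 11

Strip out fixed cost: VC = 104y - 30y^2 + 3y^3. Then AVC = 104 - 30y + 3y^2 and MC = 104 - 60y + 9y^2.
AVC is minimized where dAVC/dy = -30 + 6y = 0, at y = 5; min AVC = 104 - 30·5 + 3·5^2 = £29.
Since P = £533 ≥ min AVC = £29, price covers variable cost and the firm should produce.
P = MC gives -429 - 60y + 9y^2 = 0, with roots -13/3 and 11. Take the larger (rising MC): y* = 11.
Check: AVC at y = 11 is £137 ≤ P, so revenue covers variable cost.
Profit = P·y − TC = 533·11 − 1666 = £4197.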